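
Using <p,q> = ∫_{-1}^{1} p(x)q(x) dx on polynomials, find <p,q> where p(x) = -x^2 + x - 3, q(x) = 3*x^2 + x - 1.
<p,q> = 2/15

Expand the product: p(x)·q(x) = -3*x^4 + 2*x^3 - 7*x^2 - 4*x + 3.
∫_{-1}^{1} of each monomial x^k gives [2/(k+1) if k even, 0 if k odd]. Integrating term-by-term (or equivalently evaluating the antiderivative F(x) = -3*x^5/5 + x^4/2 - 7*x^3/3 - 2*x^2 + 3*x at the endpoints):
  F(1) − F(−1) = -43/30 − (-47/30) = 2/15.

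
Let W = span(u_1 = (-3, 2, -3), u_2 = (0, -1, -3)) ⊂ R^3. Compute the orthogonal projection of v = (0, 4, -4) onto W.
proj_W(v) = (-48/19, 28/19, -60/19)

Set up U = [u_1 | ... | u_2] ∈ R^(3×2). The projector onto W = col(U) is P = U (U^T U)^(-1) U^T.
Compute U^T U =
  [22, 7]
  [7, 10],
and U^T v = (20, 8).
Solve U^T U · c = U^T v for the coefficients: c = (16/19, 4/19). The projection is proj_W(v) = U c.
Check: (v - proj_W(v)) · u_1 = 0  (should be 0).
Check: (v - proj_W(v)) · u_2 = 0  (should be 0).
Result: proj_W(v) = (-48/19, 28/19, -60/19).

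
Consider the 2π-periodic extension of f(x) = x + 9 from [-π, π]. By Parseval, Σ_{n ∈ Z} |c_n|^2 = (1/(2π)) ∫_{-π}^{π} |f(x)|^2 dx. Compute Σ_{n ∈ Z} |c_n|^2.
Σ |c_n|^2 = π^2/3 + 81

Expand and integrate term by term over [-π, π]:
  ∫ (x)^2 dx = 1·(2π^3/3); ∫ 2·1·(9)·x dx = 0 (odd integrand); ∫ 9^2 dx = 81·2π.
So (1/(2π)) ∫_{-π}^{π} (x + 9)^2 dx = 1π^2/3 + 81 = π^2/3 + 81.
Parseval ⇒ Σ |c_n|^2 = π^2/3 + 81.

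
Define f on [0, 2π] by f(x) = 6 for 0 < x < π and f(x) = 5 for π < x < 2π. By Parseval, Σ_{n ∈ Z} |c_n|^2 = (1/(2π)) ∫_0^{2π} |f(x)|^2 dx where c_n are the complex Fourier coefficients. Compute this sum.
Σ |c_n|^2 = 61/2

Parseval equates the L^2 energy of f (normalised by 1/(2π)) with the ℓ^2 sum of its Fourier coefficients: (1/(2π)) ∫_0^{2π} |f|^2 = Σ |c_n|^2.
Compute the left side: (1/(2π)) [∫_0^π 6^2 dx + ∫_π^{2π} 5^2 dx] = (1/(2π)) · (36π + 25π) = (36 + 25)/2 = 61/2.
So Σ_{n ∈ Z} |c_n|^2 = 61/2.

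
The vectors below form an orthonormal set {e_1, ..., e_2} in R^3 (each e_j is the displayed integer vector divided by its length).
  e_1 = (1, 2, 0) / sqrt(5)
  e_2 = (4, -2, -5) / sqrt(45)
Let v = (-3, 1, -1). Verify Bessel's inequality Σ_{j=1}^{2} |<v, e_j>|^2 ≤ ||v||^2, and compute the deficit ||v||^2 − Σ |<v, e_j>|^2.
Σ |<v, e_j>|^2 = 2; ||v||^2 = 11; deficit = 9

Write each e_j = u_j / sqrt(<u_j, u_j>) where u_j is the displayed integer vector. Then <v, e_j> = <v, u_j> / sqrt(<u_j, u_j>), so |<v, e_j>|^2 = <v, u_j>^2 / <u_j, u_j>.
Coefficients: <v, e_1> = -1/sqrt(5), <v, e_2> = -9/sqrt(45).
Square and sum: Σ |<v, e_j>|^2 = 2.
Compute ||v||^2 = v·v = 11.
Deficit = 11 − 2 = 9 ≥ 0, confirming Bessel's inequality. (The deficit equals ||v − Σ <v,e_j> e_j||^2, the squared distance from v to span{e_j}.)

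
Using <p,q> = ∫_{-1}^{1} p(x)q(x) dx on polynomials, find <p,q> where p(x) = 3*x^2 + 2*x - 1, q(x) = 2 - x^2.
<p,q> = -8/15

Expand the product: p(x)·q(x) = -3*x^4 - 2*x^3 + 7*x^2 + 4*x - 2.
∫_{-1}^{1} of each monomial x^k gives [2/(k+1) if k even, 0 if k odd]. Integrating term-by-term (or equivalently evaluating the antiderivative F(x) = -3*x^5/5 - x^4/2 + 7*x^3/3 + 2*x^2 - 2*x at the endpoints):
  F(1) − F(−1) = 37/30 − (53/30) = -8/15.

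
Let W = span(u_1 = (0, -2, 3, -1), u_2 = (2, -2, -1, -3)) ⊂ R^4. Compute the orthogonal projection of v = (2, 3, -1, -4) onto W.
proj_W(v) = (87/59, -20/59, -144/59, -97/59)

Set up U = [u_1 | ... | u_2] ∈ R^(4×2). The projector onto W = col(U) is P = U (U^T U)^(-1) U^T.
Compute U^T U =
  [14, 4]
  [4, 18],
and U^T v = (-5, 11).
Solve U^T U · c = U^T v for the coefficients: c = (-67/118, 87/118). The projection is proj_W(v) = U c.
Check: (v - proj_W(v)) · u_1 = 0  (should be 0).
Check: (v - proj_W(v)) · u_2 = 0  (should be 0).
Result: proj_W(v) = (87/59, -20/59, -144/59, -97/59).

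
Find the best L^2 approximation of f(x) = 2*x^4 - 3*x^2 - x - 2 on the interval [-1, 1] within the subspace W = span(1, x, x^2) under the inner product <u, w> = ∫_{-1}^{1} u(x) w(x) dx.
g(x) = -9*x^2/7 - x - 76/35

The best approximation g ∈ W is the orthogonal projection of f onto W. Writing g = a_0 + a_1 x + a_2 x^2, the coefficients solve the normal equations G · a = b where
  G_{ij} = <φ_i, φ_j> and b_i = <f, φ_i>, with φ_0 = 1, φ_1 = x, φ_2 = x^2.
G =
  [2, 0, 2/3]
  [0, 2/3, 0]
  [2/3, 0, 2/5],
b = (-26/5, -2/3, -206/105).
Solving gives a_0 = -76/35, a_1 = -1, a_2 = -9/7, so
  g(x) = -9*x^2/7 - x - 76/35.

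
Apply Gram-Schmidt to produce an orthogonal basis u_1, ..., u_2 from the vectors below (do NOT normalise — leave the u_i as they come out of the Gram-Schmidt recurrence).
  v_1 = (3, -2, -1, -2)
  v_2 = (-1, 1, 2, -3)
Orthogonal basis:
  u_1 = (3, -2, -1, -2)
  u_2 = (-5/6, 8/9, 35/18, -28/9)

Apply the Gram-Schmidt recurrence
  u_1 = v_1
  u_i = v_i − Σ_{j<i} ((v_i · u_j) / (u_j · u_j)) · u_j.

Step by step this gives:
  u_1 = (3, -2, -1, -2)
  u_2 = (-5/6, 8/9, 35/18, -28/9)

Orthogonality check:
  u_2 · u_1 = 0 (should be 0)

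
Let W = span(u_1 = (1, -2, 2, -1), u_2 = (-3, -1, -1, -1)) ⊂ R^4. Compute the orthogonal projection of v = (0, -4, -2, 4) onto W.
proj_W(v) = (-14/29, -7/29, -3/29, -6/29)

Set up U = [u_1 | ... | u_2] ∈ R^(4×2). The projector onto W = col(U) is P = U (U^T U)^(-1) U^T.
Compute U^T U =
  [10, -2]
  [-2, 12],
and U^T v = (0, 2).
Solve U^T U · c = U^T v for the coefficients: c = (1/29, 5/29). The projection is proj_W(v) = U c.
Check: (v - proj_W(v)) · u_1 = 0  (should be 0).
Check: (v - proj_W(v)) · u_2 = 0  (should be 0).
Result: proj_W(v) = (-14/29, -7/29, -3/29, -6/29).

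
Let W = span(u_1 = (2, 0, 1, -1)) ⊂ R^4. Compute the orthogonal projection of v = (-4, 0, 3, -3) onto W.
proj_W(v) = (-2/3, 0, -1/3, 1/3)

Set up U = [u_1 | ... | u_1] ∈ R^(4×1). The projector onto W = col(U) is P = U (U^T U)^(-1) U^T.
Compute U^T U =
  [6],
and U^T v = (-2).
Solve U^T U · c = U^T v for the coefficients: c = (-1/3). The projection is proj_W(v) = U c.
Check: (v - proj_W(v)) · u_1 = 0  (should be 0).
Result: proj_W(v) = (-2/3, 0, -1/3, 1/3).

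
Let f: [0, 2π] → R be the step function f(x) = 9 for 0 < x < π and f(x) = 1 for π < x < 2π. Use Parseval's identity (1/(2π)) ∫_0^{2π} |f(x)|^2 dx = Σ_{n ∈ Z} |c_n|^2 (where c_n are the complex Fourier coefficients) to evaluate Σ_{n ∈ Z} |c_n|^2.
Σ |c_n|^2 = 41

Parseval equates the L^2 energy of f (normalised by 1/(2π)) with the ℓ^2 sum of its Fourier coefficients: (1/(2π)) ∫_0^{2π} |f|^2 = Σ |c_n|^2.
Compute the left side: (1/(2π)) [∫_0^π 9^2 dx + ∫_π^{2π} 1^2 dx] = (1/(2π)) · (81π + 1π) = (81 + 1)/2 = 41.
So Σ_{n ∈ Z} |c_n|^2 = 41.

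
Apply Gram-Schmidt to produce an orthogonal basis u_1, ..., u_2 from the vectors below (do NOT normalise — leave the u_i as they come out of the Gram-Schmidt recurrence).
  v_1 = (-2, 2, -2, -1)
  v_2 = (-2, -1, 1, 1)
Orthogonal basis:
  u_1 = (-2, 2, -2, -1)
  u_2 = (-28/13, -11/13, 11/13, 12/13)

Apply the Gram-Schmidt recurrence
  u_1 = v_1
  u_i = v_i − Σ_{j<i} ((v_i · u_j) / (u_j · u_j)) · u_j.

Step by step this gives:
  u_1 = (-2, 2, -2, -1)
  u_2 = (-28/13, -11/13, 11/13, 12/13)

Orthogonality check:
  u_2 · u_1 = 0 (should be 0)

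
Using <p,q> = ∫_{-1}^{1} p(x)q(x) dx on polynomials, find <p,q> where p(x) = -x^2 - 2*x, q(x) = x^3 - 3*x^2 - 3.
<p,q> = 12/5

Expand the product: p(x)·q(x) = -x^5 + x^4 + 6*x^3 + 3*x^2 + 6*x.
∫_{-1}^{1} of each monomial x^k gives [2/(k+1) if k even, 0 if k odd]. Integrating term-by-term (or equivalently evaluating the antiderivative F(x) = -x^6/6 + x^5/5 + 3*x^4/2 + x^3 + 3*x^2 at the endpoints):
  F(1) − F(−1) = 83/15 − (47/15) = 12/5.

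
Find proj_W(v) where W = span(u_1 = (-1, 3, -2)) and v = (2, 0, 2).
proj_W(v) = (3/7, -9/7, 6/7)

Set up U = [u_1 | ... | u_1] ∈ R^(3×1). The projector onto W = col(U) is P = U (U^T U)^(-1) U^T.
Compute U^T U =
  [14],
and U^T v = (-6).
Solve U^T U · c = U^T v for the coefficients: c = (-3/7). The projection is proj_W(v) = U c.
Check: (v - proj_W(v)) · u_1 = 0  (should be 0).
Result: proj_W(v) = (3/7, -9/7, 6/7).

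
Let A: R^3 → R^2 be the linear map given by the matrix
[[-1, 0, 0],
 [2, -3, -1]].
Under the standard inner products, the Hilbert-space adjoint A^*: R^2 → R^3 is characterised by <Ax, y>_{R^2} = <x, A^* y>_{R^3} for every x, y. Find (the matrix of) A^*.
A^* = A^T =
[[-1, 2],
 [0, -3],
 [0, -1]]

For real matrices with standard dot products, the defining identity <Ax, y> = <x, A^* y> gives (Ax)^T y = x^T (A^*) y, i.e. x^T A^T y = x^T (A^*) y. Since this holds for all x, y, we must have A^* = A^T. Therefore
A^* =
[[-1, 2],
 [0, -3],
 [0, -1]].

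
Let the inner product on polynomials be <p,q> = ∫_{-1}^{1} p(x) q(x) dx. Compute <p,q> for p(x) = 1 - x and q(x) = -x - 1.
<p,q> = -4/3

Expand the product: p(x)·q(x) = x^2 - 1.
∫_{-1}^{1} of each monomial x^k gives [2/(k+1) if k even, 0 if k odd]. Integrating term-by-term (or equivalently evaluating the antiderivative F(x) = x^3/3 - x at the endpoints):
  F(1) − F(−1) = -2/3 − (2/3) = -4/3.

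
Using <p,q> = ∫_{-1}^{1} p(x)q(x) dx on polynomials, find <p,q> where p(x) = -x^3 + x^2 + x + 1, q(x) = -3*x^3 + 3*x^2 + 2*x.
<p,q> = 356/105

Expand the product: p(x)·q(x) = 3*x^6 - 6*x^5 - 2*x^4 + 2*x^3 + 5*x^2 + 2*x.
∫_{-1}^{1} of each monomial x^k gives [2/(k+1) if k even, 0 if k odd]. Integrating term-by-term (or equivalently evaluating the antiderivative F(x) = 3*x^7/7 - x^6 - 2*x^5/5 + x^4/2 + 5*x^3/3 + x^2 at the endpoints):
  F(1) − F(−1) = 461/210 − (-251/210) = 356/105.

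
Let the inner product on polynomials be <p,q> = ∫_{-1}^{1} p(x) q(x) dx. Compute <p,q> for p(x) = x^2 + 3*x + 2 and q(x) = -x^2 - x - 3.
<p,q> = -266/15

Expand the product: p(x)·q(x) = -x^4 - 4*x^3 - 8*x^2 - 11*x - 6.
∫_{-1}^{1} of each monomial x^k gives [2/(k+1) if k even, 0 if k odd]. Integrating term-by-term (or equivalently evaluating the antiderivative F(x) = -x^5/5 - x^4 - 8*x^3/3 - 11*x^2/2 - 6*x at the endpoints):
  F(1) − F(−1) = -461/30 − (71/30) = -266/15.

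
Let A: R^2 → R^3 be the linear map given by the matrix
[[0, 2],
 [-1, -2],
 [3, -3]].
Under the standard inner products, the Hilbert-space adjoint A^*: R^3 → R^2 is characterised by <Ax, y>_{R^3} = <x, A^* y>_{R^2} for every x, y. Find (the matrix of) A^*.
A^* = A^T =
[[0, -1, 3],
 [2, -2, -3]]

For real matrices with standard dot products, the defining identity <Ax, y> = <x, A^* y> gives (Ax)^T y = x^T (A^*) y, i.e. x^T A^T y = x^T (A^*) y. Since this holds for all x, y, we must have A^* = A^T. Therefore
A^* =
[[0, -1, 3],
 [2, -2, -3]].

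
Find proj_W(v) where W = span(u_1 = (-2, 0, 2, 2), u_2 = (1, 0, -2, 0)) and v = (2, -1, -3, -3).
proj_W(v) = (8/3, 0, -8/3, -8/3)

Set up U = [u_1 | ... | u_2] ∈ R^(4×2). The projector onto W = col(U) is P = U (U^T U)^(-1) U^T.
Compute U^T U =
  [12, -6]
  [-6, 5],
and U^T v = (-16, 8).
Solve U^T U · c = U^T v for the coefficients: c = (-4/3, 0). The projection is proj_W(v) = U c.
Check: (v - proj_W(v)) · u_1 = 0  (should be 0).
Check: (v - proj_W(v)) · u_2 = 0  (should be 0).
Result: proj_W(v) = (8/3, 0, -8/3, -8/3).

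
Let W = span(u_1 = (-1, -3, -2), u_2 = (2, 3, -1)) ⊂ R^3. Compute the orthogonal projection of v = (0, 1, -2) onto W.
proj_W(v) = (99/115, 12/23, -197/115)

Set up U = [u_1 | ... | u_2] ∈ R^(3×2). The projector onto W = col(U) is P = U (U^T U)^(-1) U^T.
Compute U^T U =
  [14, -9]
  [-9, 14],
and U^T v = (1, 5).
Solve U^T U · c = U^T v for the coefficients: c = (59/115, 79/115). The projection is proj_W(v) = U c.
Check: (v - proj_W(v)) · u_1 = 0  (should be 0).
Check: (v - proj_W(v)) · u_2 = 0  (should be 0).
Result: proj_W(v) = (99/115, 12/23, -197/115).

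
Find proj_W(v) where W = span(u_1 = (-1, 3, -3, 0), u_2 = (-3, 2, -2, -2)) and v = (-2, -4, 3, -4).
proj_W(v) = (-76/29, -209/58, 209/58, -95/29)

Set up U = [u_1 | ... | u_2] ∈ R^(4×2). The projector onto W = col(U) is P = U (U^T U)^(-1) U^T.
Compute U^T U =
  [19, 15]
  [15, 21],
and U^T v = (-19, 0).
Solve U^T U · c = U^T v for the coefficients: c = (-133/58, 95/58). The projection is proj_W(v) = U c.
Check: (v - proj_W(v)) · u_1 = 0  (should be 0).
Check: (v - proj_W(v)) · u_2 = 0  (should be 0).
Result: proj_W(v) = (-76/29, -209/58, 209/58, -95/29).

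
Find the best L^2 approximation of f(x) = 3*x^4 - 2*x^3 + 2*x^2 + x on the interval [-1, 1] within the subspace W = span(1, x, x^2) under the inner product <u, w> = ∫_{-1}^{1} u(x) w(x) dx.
g(x) = 32*x^2/7 - x/5 - 9/35

The best approximation g ∈ W is the orthogonal projection of f onto W. Writing g = a_0 + a_1 x + a_2 x^2, the coefficients solve the normal equations G · a = b where
  G_{ij} = <φ_i, φ_j> and b_i = <f, φ_i>, with φ_0 = 1, φ_1 = x, φ_2 = x^2.
G =
  [2, 0, 2/3]
  [0, 2/3, 0]
  [2/3, 0, 2/5],
b = (38/15, -2/15, 58/35).
Solving gives a_0 = -9/35, a_1 = -1/5, a_2 = 32/7, so
  g(x) = 32*x^2/7 - x/5 - 9/35.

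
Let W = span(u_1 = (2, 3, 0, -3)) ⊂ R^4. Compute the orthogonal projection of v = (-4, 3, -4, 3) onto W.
proj_W(v) = (-8/11, -12/11, 0, 12/11)

Set up U = [u_1 | ... | u_1] ∈ R^(4×1). The projector onto W = col(U) is P = U (U^T U)^(-1) U^T.
Compute U^T U =
  [22],
and U^T v = (-8).
Solve U^T U · c = U^T v for the coefficients: c = (-4/11). The projection is proj_W(v) = U c.
Check: (v - proj_W(v)) · u_1 = 0  (should be 0).
Result: proj_W(v) = (-8/11, -12/11, 0, 12/11).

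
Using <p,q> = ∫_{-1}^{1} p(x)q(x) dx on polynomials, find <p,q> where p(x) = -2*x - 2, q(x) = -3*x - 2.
<p,q> = 12

Expand the product: p(x)·q(x) = 6*x^2 + 10*x + 4.
∫_{-1}^{1} of each monomial x^k gives [2/(k+1) if k even, 0 if k odd]. Integrating term-by-term (or equivalently evaluating the antiderivative F(x) = 2*x^3 + 5*x^2 + 4*x at the endpoints):
  F(1) − F(−1) = 11 − (-1) = 12.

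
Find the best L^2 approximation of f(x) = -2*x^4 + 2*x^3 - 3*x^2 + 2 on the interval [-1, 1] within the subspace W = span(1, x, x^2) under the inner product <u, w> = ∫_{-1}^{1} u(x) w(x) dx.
g(x) = -33*x^2/7 + 6*x/5 + 76/35

The best approximation g ∈ W is the orthogonal projection of f onto W. Writing g = a_0 + a_1 x + a_2 x^2, the coefficients solve the normal equations G · a = b where
  G_{ij} = <φ_i, φ_j> and b_i = <f, φ_i>, with φ_0 = 1, φ_1 = x, φ_2 = x^2.
G =
  [2, 0, 2/3]
  [0, 2/3, 0]
  [2/3, 0, 2/5],
b = (6/5, 4/5, -46/105).
Solving gives a_0 = 76/35, a_1 = 6/5, a_2 = -33/7, so
  g(x) = -33*x^2/7 + 6*x/5 + 76/35.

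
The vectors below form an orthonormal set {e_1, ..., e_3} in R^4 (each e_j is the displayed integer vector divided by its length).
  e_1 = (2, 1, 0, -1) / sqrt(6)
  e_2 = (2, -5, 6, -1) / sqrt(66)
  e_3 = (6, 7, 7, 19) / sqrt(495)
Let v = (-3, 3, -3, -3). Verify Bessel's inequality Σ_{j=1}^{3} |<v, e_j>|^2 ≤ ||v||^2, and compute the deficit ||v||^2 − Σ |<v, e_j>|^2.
Σ |<v, e_j>|^2 = 31; ||v||^2 = 36; deficit = 5

Write each e_j = u_j / sqrt(<u_j, u_j>) where u_j is the displayed integer vector. Then <v, e_j> = <v, u_j> / sqrt(<u_j, u_j>), so |<v, e_j>|^2 = <v, u_j>^2 / <u_j, u_j>.
Coefficients: <v, e_1> = 0/sqrt(6), <v, e_2> = -36/sqrt(66), <v, e_3> = -75/sqrt(495).
Square and sum: Σ |<v, e_j>|^2 = 31.
Compute ||v||^2 = v·v = 36.
Deficit = 36 − 31 = 5 ≥ 0, confirming Bessel's inequality. (The deficit equals ||v − Σ <v,e_j> e_j||^2, the squared distance from v to span{e_j}.)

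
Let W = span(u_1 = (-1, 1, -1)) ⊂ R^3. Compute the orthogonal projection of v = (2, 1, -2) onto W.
proj_W(v) = (-1/3, 1/3, -1/3)

Set up U = [u_1 | ... | u_1] ∈ R^(3×1). The projector onto W = col(U) is P = U (U^T U)^(-1) U^T.
Compute U^T U =
  [3],
and U^T v = (1).
Solve U^T U · c = U^T v for the coefficients: c = (1/3). The projection is proj_W(v) = U c.
Check: (v - proj_W(v)) · u_1 = 0  (should be 0).
Result: proj_W(v) = (-1/3, 1/3, -1/3).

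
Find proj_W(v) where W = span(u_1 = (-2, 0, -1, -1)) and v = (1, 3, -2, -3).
proj_W(v) = (-1, 0, -1/2, -1/2)

Set up U = [u_1 | ... | u_1] ∈ R^(4×1). The projector onto W = col(U) is P = U (U^T U)^(-1) U^T.
Compute U^T U =
  [6],
and U^T v = (3).
Solve U^T U · c = U^T v for the coefficients: c = (1/2). The projection is proj_W(v) = U c.
Check: (v - proj_W(v)) · u_1 = 0  (should be 0).
Result: proj_W(v) = (-1, 0, -1/2, -1/2).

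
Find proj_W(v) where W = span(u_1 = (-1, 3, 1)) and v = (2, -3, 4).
proj_W(v) = (7/11, -21/11, -7/11)

Set up U = [u_1 | ... | u_1] ∈ R^(3×1). The projector onto W = col(U) is P = U (U^T U)^(-1) U^T.
Compute U^T U =
  [11],
and U^T v = (-7).
Solve U^T U · c = U^T v for the coefficients: c = (-7/11). The projection is proj_W(v) = U c.
Check: (v - proj_W(v)) · u_1 = 0  (should be 0).
Result: proj_W(v) = (7/11, -21/11, -7/11).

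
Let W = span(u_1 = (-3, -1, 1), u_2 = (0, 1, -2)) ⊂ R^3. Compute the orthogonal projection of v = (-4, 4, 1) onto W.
proj_W(v) = (-153/46, -1/23, -47/46)

Set up U = [u_1 | ... | u_2] ∈ R^(3×2). The projector onto W = col(U) is P = U (U^T U)^(-1) U^T.
Compute U^T U =
  [11, -3]
  [-3, 5],
and U^T v = (9, 2).
Solve U^T U · c = U^T v for the coefficients: c = (51/46, 49/46). The projection is proj_W(v) = U c.
Check: (v - proj_W(v)) · u_1 = 0  (should be 0).
Check: (v - proj_W(v)) · u_2 = 0  (should be 0).
Result: proj_W(v) = (-153/46, -1/23, -47/46).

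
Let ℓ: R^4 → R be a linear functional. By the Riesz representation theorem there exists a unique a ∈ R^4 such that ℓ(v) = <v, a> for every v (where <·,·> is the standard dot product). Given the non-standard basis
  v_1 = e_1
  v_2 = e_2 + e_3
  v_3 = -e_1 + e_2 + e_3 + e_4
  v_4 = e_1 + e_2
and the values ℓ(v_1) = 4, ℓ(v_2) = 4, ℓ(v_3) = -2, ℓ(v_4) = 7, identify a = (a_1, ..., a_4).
a = (4, 3, 1, -2)

Write a = (a_1, ..., a_4) in the standard basis. For each basis vector v_i, ℓ(v_i) = <v_i, a> is a linear equation in the a_j's. Collect the n equations into a matrix system V a = ℓ, where row i of V is v_i (expressed in the standard basis). Since V is invertible (lower-triangular with 1s on the diagonal, up to permutation), solve by back-substitution:
  V =
[[1, 0, 0, 0],
 [0, 1, 1, 0],
 [-1, 1, 1, 1],
 [1, 1, 0, 0]]
  V a = (4, 4, -2, 7)
Solving gives a = (4, 3, 1, -2).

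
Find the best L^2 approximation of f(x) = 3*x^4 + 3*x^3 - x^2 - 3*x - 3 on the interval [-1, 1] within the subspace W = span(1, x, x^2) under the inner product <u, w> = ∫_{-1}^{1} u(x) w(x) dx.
g(x) = 11*x^2/7 - 6*x/5 - 114/35

The best approximation g ∈ W is the orthogonal projection of f onto W. Writing g = a_0 + a_1 x + a_2 x^2, the coefficients solve the normal equations G · a = b where
  G_{ij} = <φ_i, φ_j> and b_i = <f, φ_i>, with φ_0 = 1, φ_1 = x, φ_2 = x^2.
G =
  [2, 0, 2/3]
  [0, 2/3, 0]
  [2/3, 0, 2/5],
b = (-82/15, -4/5, -54/35).
Solving gives a_0 = -114/35, a_1 = -6/5, a_2 = 11/7, so
  g(x) = 11*x^2/7 - 6*x/5 - 114/35.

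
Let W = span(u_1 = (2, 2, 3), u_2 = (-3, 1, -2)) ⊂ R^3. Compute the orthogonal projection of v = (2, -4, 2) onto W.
proj_W(v) = (215/69, -221/69, 50/69)

Set up U = [u_1 | ... | u_2] ∈ R^(3×2). The projector onto W = col(U) is P = U (U^T U)^(-1) U^T.
Compute U^T U =
  [17, -10]
  [-10, 14],
and U^T v = (2, -14).
Solve U^T U · c = U^T v for the coefficients: c = (-56/69, -109/69). The projection is proj_W(v) = U c.
Check: (v - proj_W(v)) · u_1 = 0  (should be 0).
Check: (v - proj_W(v)) · u_2 = 0  (should be 0).
Result: proj_W(v) = (215/69, -221/69, 50/69).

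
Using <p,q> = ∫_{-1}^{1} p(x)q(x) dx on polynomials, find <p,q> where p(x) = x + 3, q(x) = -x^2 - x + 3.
<p,q> = 46/3

Expand the product: p(x)·q(x) = -x^3 - 4*x^2 + 9.
∫_{-1}^{1} of each monomial x^k gives [2/(k+1) if k even, 0 if k odd]. Integrating term-by-term (or equivalently evaluating the antiderivative F(x) = -x^4/4 - 4*x^3/3 + 9*x at the endpoints):
  F(1) − F(−1) = 89/12 − (-95/12) = 46/3.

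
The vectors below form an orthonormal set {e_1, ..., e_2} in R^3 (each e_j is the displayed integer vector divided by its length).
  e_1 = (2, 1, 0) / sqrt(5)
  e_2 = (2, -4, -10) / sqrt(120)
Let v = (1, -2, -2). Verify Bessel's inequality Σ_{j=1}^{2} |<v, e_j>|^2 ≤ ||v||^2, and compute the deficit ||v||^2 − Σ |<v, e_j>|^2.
Σ |<v, e_j>|^2 = 15/2; ||v||^2 = 9; deficit = 3/2

Write each e_j = u_j / sqrt(<u_j, u_j>) where u_j is the displayed integer vector. Then <v, e_j> = <v, u_j> / sqrt(<u_j, u_j>), so |<v, e_j>|^2 = <v, u_j>^2 / <u_j, u_j>.
Coefficients: <v, e_1> = 0/sqrt(5), <v, e_2> = 30/sqrt(120).
Square and sum: Σ |<v, e_j>|^2 = 15/2.
Compute ||v||^2 = v·v = 9.
Deficit = 9 − 15/2 = 3/2 ≥ 0, confirming Bessel's inequality. (The deficit equals ||v − Σ <v,e_j> e_j||^2, the squared distance from v to span{e_j}.)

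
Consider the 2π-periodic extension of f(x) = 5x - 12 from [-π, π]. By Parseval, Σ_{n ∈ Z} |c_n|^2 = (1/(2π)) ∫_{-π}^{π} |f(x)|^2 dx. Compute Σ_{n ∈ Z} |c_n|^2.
Σ |c_n|^2 = 25π^2/3 + 144

Expand and integrate term by term over [-π, π]:
  ∫ (5x)^2 dx = 25·(2π^3/3); ∫ 2·5·(-12)·x dx = 0 (odd integrand); ∫ (-12)^2 dx = 144·2π.
So (1/(2π)) ∫_{-π}^{π} (5x - 12)^2 dx = 25π^2/3 + 144 = 25π^2/3 + 144.
Parseval ⇒ Σ |c_n|^2 = 25π^2/3 + 144.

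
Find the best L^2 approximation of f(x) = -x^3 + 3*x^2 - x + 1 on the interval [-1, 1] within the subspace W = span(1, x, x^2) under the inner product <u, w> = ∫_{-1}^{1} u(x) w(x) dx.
g(x) = 3*x^2 - 8*x/5 + 1

The best approximation g ∈ W is the orthogonal projection of f onto W. Writing g = a_0 + a_1 x + a_2 x^2, the coefficients solve the normal equations G · a = b where
  G_{ij} = <φ_i, φ_j> and b_i = <f, φ_i>, with φ_0 = 1, φ_1 = x, φ_2 = x^2.
G =
  [2, 0, 2/3]
  [0, 2/3, 0]
  [2/3, 0, 2/5],
b = (4, -16/15, 28/15).
Solving gives a_0 = 1, a_1 = -8/5, a_2 = 3, so
  g(x) = 3*x^2 - 8*x/5 + 1.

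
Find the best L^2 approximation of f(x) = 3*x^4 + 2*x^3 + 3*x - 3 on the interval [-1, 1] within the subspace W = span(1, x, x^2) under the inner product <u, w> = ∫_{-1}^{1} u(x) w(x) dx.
g(x) = 18*x^2/7 + 21*x/5 - 114/35

The best approximation g ∈ W is the orthogonal projection of f onto W. Writing g = a_0 + a_1 x + a_2 x^2, the coefficients solve the normal equations G · a = b where
  G_{ij} = <φ_i, φ_j> and b_i = <f, φ_i>, with φ_0 = 1, φ_1 = x, φ_2 = x^2.
G =
  [2, 0, 2/3]
  [0, 2/3, 0]
  [2/3, 0, 2/5],
b = (-24/5, 14/5, -8/7).
Solving gives a_0 = -114/35, a_1 = 21/5, a_2 = 18/7, so
  g(x) = 18*x^2/7 + 21*x/5 - 114/35.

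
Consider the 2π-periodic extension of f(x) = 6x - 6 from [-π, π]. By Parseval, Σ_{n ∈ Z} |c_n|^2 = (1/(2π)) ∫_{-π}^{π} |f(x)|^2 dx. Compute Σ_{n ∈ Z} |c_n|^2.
Σ |c_n|^2 = 12π^2 + 36

Expand and integrate term by term over [-π, π]:
  ∫ (6x)^2 dx = 36·(2π^3/3); ∫ 2·6·(-6)·x dx = 0 (odd integrand); ∫ (-6)^2 dx = 36·2π.
So (1/(2π)) ∫_{-π}^{π} (6x - 6)^2 dx = 36π^2/3 + 36 = 12π^2 + 36.
Parseval ⇒ Σ |c_n|^2 = 12π^2 + 36.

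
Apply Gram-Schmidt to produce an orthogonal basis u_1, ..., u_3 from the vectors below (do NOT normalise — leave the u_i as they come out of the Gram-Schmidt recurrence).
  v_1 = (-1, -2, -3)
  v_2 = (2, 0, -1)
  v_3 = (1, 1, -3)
Orthogonal basis:
  u_1 = (-1, -2, -3)
  u_2 = (29/14, 1/7, -11/14)
  u_3 = (-34/69, 119/69, -68/69)

Apply the Gram-Schmidt recurrence
  u_1 = v_1
  u_i = v_i − Σ_{j<i} ((v_i · u_j) / (u_j · u_j)) · u_j.

Step by step this gives:
  u_1 = (-1, -2, -3)
  u_2 = (29/14, 1/7, -11/14)
  u_3 = (-34/69, 119/69, -68/69)

Orthogonality check:
  u_2 · u_1 = 0 (should be 0)
  u_3 · u_1 = 0 (should be 0)
  u_3 · u_2 = 0 (should be 0)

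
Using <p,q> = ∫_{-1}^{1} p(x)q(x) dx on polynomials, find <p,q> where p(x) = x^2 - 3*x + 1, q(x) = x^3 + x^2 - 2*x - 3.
<p,q> = -62/15

Expand the product: p(x)·q(x) = x^5 - 2*x^4 - 4*x^3 + 4*x^2 + 7*x - 3.
∫_{-1}^{1} of each monomial x^k gives [2/(k+1) if k even, 0 if k odd]. Integrating term-by-term (or equivalently evaluating the antiderivative F(x) = x^6/6 - 2*x^5/5 - x^4 + 4*x^3/3 + 7*x^2/2 - 3*x at the endpoints):
  F(1) − F(−1) = 3/5 − (71/15) = -62/15.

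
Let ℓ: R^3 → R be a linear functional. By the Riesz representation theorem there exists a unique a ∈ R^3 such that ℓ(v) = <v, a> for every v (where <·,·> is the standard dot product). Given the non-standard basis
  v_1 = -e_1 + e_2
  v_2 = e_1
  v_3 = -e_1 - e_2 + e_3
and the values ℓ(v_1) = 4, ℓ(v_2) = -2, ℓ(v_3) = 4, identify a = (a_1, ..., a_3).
a = (-2, 2, 4)

Write a = (a_1, ..., a_3) in the standard basis. For each basis vector v_i, ℓ(v_i) = <v_i, a> is a linear equation in the a_j's. Collect the n equations into a matrix system V a = ℓ, where row i of V is v_i (expressed in the standard basis). Since V is invertible (lower-triangular with 1s on the diagonal, up to permutation), solve by back-substitution:
  V =
[[-1, 1, 0],
 [1, 0, 0],
 [-1, -1, 1]]
  V a = (4, -2, 4)
Solving gives a = (-2, 2, 4).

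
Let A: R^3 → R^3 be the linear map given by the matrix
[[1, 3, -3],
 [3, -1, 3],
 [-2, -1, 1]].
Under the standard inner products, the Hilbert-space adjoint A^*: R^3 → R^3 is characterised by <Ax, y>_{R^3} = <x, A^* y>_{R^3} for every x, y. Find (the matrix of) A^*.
A^* = A^T =
[[1, 3, -2],
 [3, -1, -1],
 [-3, 3, 1]]

For real matrices with standard dot products, the defining identity <Ax, y> = <x, A^* y> gives (Ax)^T y = x^T (A^*) y, i.e. x^T A^T y = x^T (A^*) y. Since this holds for all x, y, we must have A^* = A^T. Therefore
A^* =
[[1, 3, -2],
 [3, -1, -1],
 [-3, 3, 1]].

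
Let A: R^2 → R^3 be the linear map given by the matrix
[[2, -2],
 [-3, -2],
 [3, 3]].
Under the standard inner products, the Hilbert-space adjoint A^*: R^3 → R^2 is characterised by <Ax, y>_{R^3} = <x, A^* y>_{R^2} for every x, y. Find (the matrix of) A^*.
A^* = A^T =
[[2, -3, 3],
 [-2, -2, 3]]

For real matrices with standard dot products, the defining identity <Ax, y> = <x, A^* y> gives (Ax)^T y = x^T (A^*) y, i.e. x^T A^T y = x^T (A^*) y. Since this holds for all x, y, we must have A^* = A^T. Therefore
A^* =
[[2, -3, 3],
 [-2, -2, 3]].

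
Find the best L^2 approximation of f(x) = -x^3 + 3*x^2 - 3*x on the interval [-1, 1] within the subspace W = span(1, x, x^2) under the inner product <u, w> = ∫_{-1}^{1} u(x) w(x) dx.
g(x) = 3*x^2 - 18*x/5

The best approximation g ∈ W is the orthogonal projection of f onto W. Writing g = a_0 + a_1 x + a_2 x^2, the coefficients solve the normal equations G · a = b where
  G_{ij} = <φ_i, φ_j> and b_i = <f, φ_i>, with φ_0 = 1, φ_1 = x, φ_2 = x^2.
G =
  [2, 0, 2/3]
  [0, 2/3, 0]
  [2/3, 0, 2/5],
b = (2, -12/5, 6/5).
Solving gives a_0 = 0, a_1 = -18/5, a_2 = 3, so
  g(x) = 3*x^2 - 18*x/5.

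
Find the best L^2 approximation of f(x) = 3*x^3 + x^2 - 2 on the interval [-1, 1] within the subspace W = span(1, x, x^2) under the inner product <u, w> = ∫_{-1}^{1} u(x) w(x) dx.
g(x) = x^2 + 9*x/5 - 2

The best approximation g ∈ W is the orthogonal projection of f onto W. Writing g = a_0 + a_1 x + a_2 x^2, the coefficients solve the normal equations G · a = b where
  G_{ij} = <φ_i, φ_j> and b_i = <f, φ_i>, with φ_0 = 1, φ_1 = x, φ_2 = x^2.
G =
  [2, 0, 2/3]
  [0, 2/3, 0]
  [2/3, 0, 2/5],
b = (-10/3, 6/5, -14/15).
Solving gives a_0 = -2, a_1 = 9/5, a_2 = 1, so
  g(x) = x^2 + 9*x/5 - 2.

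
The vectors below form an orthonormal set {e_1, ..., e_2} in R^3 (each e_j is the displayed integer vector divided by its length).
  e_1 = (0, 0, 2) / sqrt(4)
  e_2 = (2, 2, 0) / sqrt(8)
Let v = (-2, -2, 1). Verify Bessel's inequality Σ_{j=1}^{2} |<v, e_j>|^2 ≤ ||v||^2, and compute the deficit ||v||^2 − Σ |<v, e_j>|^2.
Σ |<v, e_j>|^2 = 9; ||v||^2 = 9; deficit = 0

Write each e_j = u_j / sqrt(<u_j, u_j>) where u_j is the displayed integer vector. Then <v, e_j> = <v, u_j> / sqrt(<u_j, u_j>), so |<v, e_j>|^2 = <v, u_j>^2 / <u_j, u_j>.
Coefficients: <v, e_1> = 2/sqrt(4), <v, e_2> = -8/sqrt(8).
Square and sum: Σ |<v, e_j>|^2 = 9.
Compute ||v||^2 = v·v = 9.
Deficit = 9 − 9 = 0 ≥ 0, confirming Bessel's inequality. (The deficit equals ||v − Σ <v,e_j> e_j||^2, the squared distance from v to span{e_j}.)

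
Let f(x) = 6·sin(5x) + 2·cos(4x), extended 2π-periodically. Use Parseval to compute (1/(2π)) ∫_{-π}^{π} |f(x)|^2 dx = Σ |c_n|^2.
Σ |c_n|^2 = 20

Expand |f|^2 and use orthogonality of {sin(nx), cos(mx)} on [-π, π]:
  ∫_{-π}^{π} sin(nx)^2 dx = π, ∫ cos(mx)^2 dx = π, and cross terms integrate to 0.
So ∫_{-π}^{π} f(x)^2 dx = 6^2 · π + 2^2 · π = (36 + 4)π.
Divide by 2π: (36 + 4)/2 = 20.
By Parseval, this equals Σ |c_n|^2.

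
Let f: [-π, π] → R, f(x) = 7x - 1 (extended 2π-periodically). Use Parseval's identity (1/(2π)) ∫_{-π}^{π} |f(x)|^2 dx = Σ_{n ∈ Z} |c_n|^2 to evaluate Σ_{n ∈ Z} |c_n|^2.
Σ |c_n|^2 = 49π^2/3 + 1

Expand and integrate term by term over [-π, π]:
  ∫ (7x)^2 dx = 49·(2π^3/3); ∫ 2·7·(-1)·x dx = 0 (odd integrand); ∫ (-1)^2 dx = 1·2π.
So (1/(2π)) ∫_{-π}^{π} (7x - 1)^2 dx = 49π^2/3 + 1 = 49π^2/3 + 1.
Parseval ⇒ Σ |c_n|^2 = 49π^2/3 + 1.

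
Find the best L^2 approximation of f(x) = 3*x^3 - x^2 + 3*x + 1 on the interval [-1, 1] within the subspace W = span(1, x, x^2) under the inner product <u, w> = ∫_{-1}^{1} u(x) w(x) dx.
g(x) = -x^2 + 24*x/5 + 1

The best approximation g ∈ W is the orthogonal projection of f onto W. Writing g = a_0 + a_1 x + a_2 x^2, the coefficients solve the normal equations G · a = b where
  G_{ij} = <φ_i, φ_j> and b_i = <f, φ_i>, with φ_0 = 1, φ_1 = x, φ_2 = x^2.
G =
  [2, 0, 2/3]
  [0, 2/3, 0]
  [2/3, 0, 2/5],
b = (4/3, 16/5, 4/15).
Solving gives a_0 = 1, a_1 = 24/5, a_2 = -1, so
  g(x) = -x^2 + 24*x/5 + 1.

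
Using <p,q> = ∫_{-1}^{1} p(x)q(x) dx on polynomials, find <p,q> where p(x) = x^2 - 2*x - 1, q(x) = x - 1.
<p,q> = 0

Expand the product: p(x)·q(x) = x^3 - 3*x^2 + x + 1.
∫_{-1}^{1} of each monomial x^k gives [2/(k+1) if k even, 0 if k odd]. Integrating term-by-term (or equivalently evaluating the antiderivative F(x) = x^4/4 - x^3 + x^2/2 + x at the endpoints):
  F(1) − F(−1) = 3/4 − (3/4) = 0.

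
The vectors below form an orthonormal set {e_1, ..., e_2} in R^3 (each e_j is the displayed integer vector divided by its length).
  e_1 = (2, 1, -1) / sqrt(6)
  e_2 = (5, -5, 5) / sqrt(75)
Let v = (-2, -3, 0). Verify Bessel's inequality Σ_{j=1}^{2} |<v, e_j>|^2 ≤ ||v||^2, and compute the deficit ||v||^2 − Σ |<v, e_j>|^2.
Σ |<v, e_j>|^2 = 17/2; ||v||^2 = 13; deficit = 9/2

Write each e_j = u_j / sqrt(<u_j, u_j>) where u_j is the displayed integer vector. Then <v, e_j> = <v, u_j> / sqrt(<u_j, u_j>), so |<v, e_j>|^2 = <v, u_j>^2 / <u_j, u_j>.
Coefficients: <v, e_1> = -7/sqrt(6), <v, e_2> = 5/sqrt(75).
Square and sum: Σ |<v, e_j>|^2 = 17/2.
Compute ||v||^2 = v·v = 13.
Deficit = 13 − 17/2 = 9/2 ≥ 0, confirming Bessel's inequality. (The deficit equals ||v − Σ <v,e_j> e_j||^2, the squared distance from v to span{e_j}.)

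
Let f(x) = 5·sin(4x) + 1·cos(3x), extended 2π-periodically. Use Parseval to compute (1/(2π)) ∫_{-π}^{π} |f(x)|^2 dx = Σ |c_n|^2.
Σ |c_n|^2 = 13

Expand |f|^2 and use orthogonality of {sin(nx), cos(mx)} on [-π, π]:
  ∫_{-π}^{π} sin(nx)^2 dx = π, ∫ cos(mx)^2 dx = π, and cross terms integrate to 0.
So ∫_{-π}^{π} f(x)^2 dx = 5^2 · π + 1^2 · π = (25 + 1)π.
Divide by 2π: (25 + 1)/2 = 13.
By Parseval, this equals Σ |c_n|^2.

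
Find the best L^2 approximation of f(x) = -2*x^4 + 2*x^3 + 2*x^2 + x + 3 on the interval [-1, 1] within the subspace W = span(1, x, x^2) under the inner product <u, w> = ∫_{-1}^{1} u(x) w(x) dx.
g(x) = 2*x^2/7 + 11*x/5 + 111/35

The best approximation g ∈ W is the orthogonal projection of f onto W. Writing g = a_0 + a_1 x + a_2 x^2, the coefficients solve the normal equations G · a = b where
  G_{ij} = <φ_i, φ_j> and b_i = <f, φ_i>, with φ_0 = 1, φ_1 = x, φ_2 = x^2.
G =
  [2, 0, 2/3]
  [0, 2/3, 0]
  [2/3, 0, 2/5],
b = (98/15, 22/15, 78/35).
Solving gives a_0 = 111/35, a_1 = 11/5, a_2 = 2/7, so
  g(x) = 2*x^2/7 + 11*x/5 + 111/35.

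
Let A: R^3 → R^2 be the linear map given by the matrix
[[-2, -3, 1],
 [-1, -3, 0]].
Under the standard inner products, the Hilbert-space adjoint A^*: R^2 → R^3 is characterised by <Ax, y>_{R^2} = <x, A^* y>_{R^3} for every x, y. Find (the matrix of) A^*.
A^* = A^T =
[[-2, -1],
 [-3, -3],
 [1, 0]]

For real matrices with standard dot products, the defining identity <Ax, y> = <x, A^* y> gives (Ax)^T y = x^T (A^*) y, i.e. x^T A^T y = x^T (A^*) y. Since this holds for all x, y, we must have A^* = A^T. Therefore
A^* =
[[-2, -1],
 [-3, -3],
 [1, 0]].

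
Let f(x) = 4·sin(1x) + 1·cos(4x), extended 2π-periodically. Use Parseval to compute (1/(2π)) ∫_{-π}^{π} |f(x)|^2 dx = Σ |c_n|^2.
Σ |c_n|^2 = 17/2

Expand |f|^2 and use orthogonality of {sin(nx), cos(mx)} on [-π, π]:
  ∫_{-π}^{π} sin(nx)^2 dx = π, ∫ cos(mx)^2 dx = π, and cross terms integrate to 0.
So ∫_{-π}^{π} f(x)^2 dx = 4^2 · π + 1^2 · π = (16 + 1)π.
Divide by 2π: (16 + 1)/2 = 17/2.
By Parseval, this equals Σ |c_n|^2.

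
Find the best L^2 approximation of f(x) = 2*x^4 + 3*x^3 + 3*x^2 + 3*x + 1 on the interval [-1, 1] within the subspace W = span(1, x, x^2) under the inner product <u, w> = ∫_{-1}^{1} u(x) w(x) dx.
g(x) = 33*x^2/7 + 24*x/5 + 29/35

The best approximation g ∈ W is the orthogonal projection of f onto W. Writing g = a_0 + a_1 x + a_2 x^2, the coefficients solve the normal equations G · a = b where
  G_{ij} = <φ_i, φ_j> and b_i = <f, φ_i>, with φ_0 = 1, φ_1 = x, φ_2 = x^2.
G =
  [2, 0, 2/3]
  [0, 2/3, 0]
  [2/3, 0, 2/5],
b = (24/5, 16/5, 256/105).
Solving gives a_0 = 29/35, a_1 = 24/5, a_2 = 33/7, so
  g(x) = 33*x^2/7 + 24*x/5 + 29/35.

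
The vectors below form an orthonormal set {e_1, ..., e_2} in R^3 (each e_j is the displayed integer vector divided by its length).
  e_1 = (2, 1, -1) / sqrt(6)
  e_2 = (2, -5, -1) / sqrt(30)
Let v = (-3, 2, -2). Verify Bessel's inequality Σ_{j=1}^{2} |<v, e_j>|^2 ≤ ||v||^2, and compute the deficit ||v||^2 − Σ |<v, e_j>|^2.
Σ |<v, e_j>|^2 = 36/5; ||v||^2 = 17; deficit = 49/5

Write each e_j = u_j / sqrt(<u_j, u_j>) where u_j is the displayed integer vector. Then <v, e_j> = <v, u_j> / sqrt(<u_j, u_j>), so |<v, e_j>|^2 = <v, u_j>^2 / <u_j, u_j>.
Coefficients: <v, e_1> = -2/sqrt(6), <v, e_2> = -14/sqrt(30).
Square and sum: Σ |<v, e_j>|^2 = 36/5.
Compute ||v||^2 = v·v = 17.
Deficit = 17 − 36/5 = 49/5 ≥ 0, confirming Bessel's inequality. (The deficit equals ||v − Σ <v,e_j> e_j||^2, the squared distance from v to span{e_j}.)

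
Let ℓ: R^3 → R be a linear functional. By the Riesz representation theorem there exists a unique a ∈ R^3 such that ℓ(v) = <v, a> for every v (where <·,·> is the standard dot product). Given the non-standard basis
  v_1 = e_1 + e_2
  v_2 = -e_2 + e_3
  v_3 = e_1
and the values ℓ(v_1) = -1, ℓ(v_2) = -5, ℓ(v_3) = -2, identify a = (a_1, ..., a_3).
a = (-2, 1, -4)

Write a = (a_1, ..., a_3) in the standard basis. For each basis vector v_i, ℓ(v_i) = <v_i, a> is a linear equation in the a_j's. Collect the n equations into a matrix system V a = ℓ, where row i of V is v_i (expressed in the standard basis). Since V is invertible (lower-triangular with 1s on the diagonal, up to permutation), solve by back-substitution:
  V =
[[1, 1, 0],
 [0, -1, 1],
 [1, 0, 0]]
  V a = (-1, -5, -2)
Solving gives a = (-2, 1, -4).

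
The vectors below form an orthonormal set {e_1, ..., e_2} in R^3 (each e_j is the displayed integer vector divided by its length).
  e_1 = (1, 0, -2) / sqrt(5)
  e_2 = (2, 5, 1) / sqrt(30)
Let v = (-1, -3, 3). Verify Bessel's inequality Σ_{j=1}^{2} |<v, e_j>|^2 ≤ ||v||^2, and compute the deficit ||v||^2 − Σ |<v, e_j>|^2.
Σ |<v, e_j>|^2 = 49/3; ||v||^2 = 19; deficit = 8/3

Write each e_j = u_j / sqrt(<u_j, u_j>) where u_j is the displayed integer vector. Then <v, e_j> = <v, u_j> / sqrt(<u_j, u_j>), so |<v, e_j>|^2 = <v, u_j>^2 / <u_j, u_j>.
Coefficients: <v, e_1> = -7/sqrt(5), <v, e_2> = -14/sqrt(30).
Square and sum: Σ |<v, e_j>|^2 = 49/3.
Compute ||v||^2 = v·v = 19.
Deficit = 19 − 49/3 = 8/3 ≥ 0, confirming Bessel's inequality. (The deficit equals ||v − Σ <v,e_j> e_j||^2, the squared distance from v to span{e_j}.)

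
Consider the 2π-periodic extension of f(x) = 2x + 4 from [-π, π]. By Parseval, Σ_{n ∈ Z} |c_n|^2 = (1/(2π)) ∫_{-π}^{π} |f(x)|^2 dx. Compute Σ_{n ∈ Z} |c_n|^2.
Σ |c_n|^2 = 4π^2/3 + 16

Expand and integrate term by term over [-π, π]:
  ∫ (2x)^2 dx = 4·(2π^3/3); ∫ 2·2·(4)·x dx = 0 (odd integrand); ∫ 4^2 dx = 16·2π.
So (1/(2π)) ∫_{-π}^{π} (2x + 4)^2 dx = 4π^2/3 + 16 = 4π^2/3 + 16.
Parseval ⇒ Σ |c_n|^2 = 4π^2/3 + 16.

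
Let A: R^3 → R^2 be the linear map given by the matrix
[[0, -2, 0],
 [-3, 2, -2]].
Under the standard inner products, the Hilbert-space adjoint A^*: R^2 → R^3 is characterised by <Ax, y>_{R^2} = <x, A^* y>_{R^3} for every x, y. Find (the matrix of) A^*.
A^* = A^T =
[[0, -3],
 [-2, 2],
 [0, -2]]

For real matrices with standard dot products, the defining identity <Ax, y> = <x, A^* y> gives (Ax)^T y = x^T (A^*) y, i.e. x^T A^T y = x^T (A^*) y. Since this holds for all x, y, we must have A^* = A^T. Therefore
A^* =
[[0, -3],
 [-2, 2],
 [0, -2]].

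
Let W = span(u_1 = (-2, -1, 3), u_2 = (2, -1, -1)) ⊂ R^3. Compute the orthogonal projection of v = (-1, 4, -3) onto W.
proj_W(v) = (-1, 4, -3)

Set up U = [u_1 | ... | u_2] ∈ R^(3×2). The projector onto W = col(U) is P = U (U^T U)^(-1) U^T.
Compute U^T U =
  [14, -6]
  [-6, 6],
and U^T v = (-11, -3).
Solve U^T U · c = U^T v for the coefficients: c = (-7/4, -9/4). The projection is proj_W(v) = U c.
Check: (v - proj_W(v)) · u_1 = 0  (should be 0).
Check: (v - proj_W(v)) · u_2 = 0  (should be 0).
Result: proj_W(v) = (-1, 4, -3).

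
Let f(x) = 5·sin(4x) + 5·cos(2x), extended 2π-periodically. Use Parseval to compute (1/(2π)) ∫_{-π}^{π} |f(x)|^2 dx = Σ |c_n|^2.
Σ |c_n|^2 = 25

Expand |f|^2 and use orthogonality of {sin(nx), cos(mx)} on [-π, π]:
  ∫_{-π}^{π} sin(nx)^2 dx = π, ∫ cos(mx)^2 dx = π, and cross terms integrate to 0.
So ∫_{-π}^{π} f(x)^2 dx = 5^2 · π + 5^2 · π = (25 + 25)π.
Divide by 2π: (25 + 25)/2 = 25.
By Parseval, this equals Σ |c_n|^2.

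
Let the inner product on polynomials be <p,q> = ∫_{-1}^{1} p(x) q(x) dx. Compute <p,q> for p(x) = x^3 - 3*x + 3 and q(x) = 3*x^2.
<p,q> = 6

Expand the product: p(x)·q(x) = 3*x^5 - 9*x^3 + 9*x^2.
∫_{-1}^{1} of each monomial x^k gives [2/(k+1) if k even, 0 if k odd]. Integrating term-by-term (or equivalently evaluating the antiderivative F(x) = x^6/2 - 9*x^4/4 + 3*x^3 at the endpoints):
  F(1) − F(−1) = 5/4 − (-19/4) = 6.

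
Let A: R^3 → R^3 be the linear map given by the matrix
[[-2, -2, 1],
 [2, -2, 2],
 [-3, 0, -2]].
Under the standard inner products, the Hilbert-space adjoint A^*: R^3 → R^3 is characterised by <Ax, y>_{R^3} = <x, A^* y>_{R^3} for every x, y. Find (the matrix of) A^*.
A^* = A^T =
[[-2, 2, -3],
 [-2, -2, 0],
 [1, 2, -2]]

For real matrices with standard dot products, the defining identity <Ax, y> = <x, A^* y> gives (Ax)^T y = x^T (A^*) y, i.e. x^T A^T y = x^T (A^*) y. Since this holds for all x, y, we must have A^* = A^T. Therefore
A^* =
[[-2, 2, -3],
 [-2, -2, 0],
 [1, 2, -2]].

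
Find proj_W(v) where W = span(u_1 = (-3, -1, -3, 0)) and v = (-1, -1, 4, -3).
proj_W(v) = (24/19, 8/19, 24/19, 0)

Set up U = [u_1 | ... | u_1] ∈ R^(4×1). The projector onto W = col(U) is P = U (U^T U)^(-1) U^T.
Compute U^T U =
  [19],
and U^T v = (-8).
Solve U^T U · c = U^T v for the coefficients: c = (-8/19). The projection is proj_W(v) = U c.
Check: (v - proj_W(v)) · u_1 = 0  (should be 0).
Result: proj_W(v) = (24/19, 8/19, 24/19, 0).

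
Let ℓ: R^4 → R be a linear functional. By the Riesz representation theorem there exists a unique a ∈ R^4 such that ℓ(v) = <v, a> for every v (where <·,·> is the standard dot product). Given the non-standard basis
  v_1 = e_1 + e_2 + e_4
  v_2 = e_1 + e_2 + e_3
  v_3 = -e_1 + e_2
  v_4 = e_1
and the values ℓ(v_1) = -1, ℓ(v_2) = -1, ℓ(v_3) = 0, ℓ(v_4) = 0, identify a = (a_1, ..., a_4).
a = (0, 0, -1, -1)

Write a = (a_1, ..., a_4) in the standard basis. For each basis vector v_i, ℓ(v_i) = <v_i, a> is a linear equation in the a_j's. Collect the n equations into a matrix system V a = ℓ, where row i of V is v_i (expressed in the standard basis). Since V is invertible (lower-triangular with 1s on the diagonal, up to permutation), solve by back-substitution:
  V =
[[1, 1, 0, 1],
 [1, 1, 1, 0],
 [-1, 1, 0, 0],
 [1, 0, 0, 0]]
  V a = (-1, -1, 0, 0)
Solving gives a = (0, 0, -1, -1).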